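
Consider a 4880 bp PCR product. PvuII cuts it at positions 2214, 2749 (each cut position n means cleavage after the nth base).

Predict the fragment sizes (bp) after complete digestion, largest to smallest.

2214, 2131, 535 bp

Linear molecule, 2 cuts → 3 fragments:
  2214 − 0 = 2214 bp
  2749 − 2214 = 535 bp
  4880 − 2749 = 2131 bp
Sorted largest to smallest: 2214, 2131, 535 bp.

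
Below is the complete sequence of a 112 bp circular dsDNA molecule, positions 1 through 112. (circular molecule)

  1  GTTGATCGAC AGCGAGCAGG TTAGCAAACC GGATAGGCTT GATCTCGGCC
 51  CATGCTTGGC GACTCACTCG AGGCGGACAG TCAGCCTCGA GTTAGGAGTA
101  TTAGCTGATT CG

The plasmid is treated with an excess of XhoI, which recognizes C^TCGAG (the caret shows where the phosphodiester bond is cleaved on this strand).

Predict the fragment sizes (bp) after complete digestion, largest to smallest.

93, 19 bp

XhoI sites (CTCGAG) start at positions 67, 86.
XhoI cuts after the first base of each site, so after positions 67, 86.
Circular molecule, 2 cuts → 2 fragments:
  68–86 → 19 bp
  87–112 then 1–67 → 26 + 67 = 93 bp
Sorted largest to smallest: 93, 19 bp.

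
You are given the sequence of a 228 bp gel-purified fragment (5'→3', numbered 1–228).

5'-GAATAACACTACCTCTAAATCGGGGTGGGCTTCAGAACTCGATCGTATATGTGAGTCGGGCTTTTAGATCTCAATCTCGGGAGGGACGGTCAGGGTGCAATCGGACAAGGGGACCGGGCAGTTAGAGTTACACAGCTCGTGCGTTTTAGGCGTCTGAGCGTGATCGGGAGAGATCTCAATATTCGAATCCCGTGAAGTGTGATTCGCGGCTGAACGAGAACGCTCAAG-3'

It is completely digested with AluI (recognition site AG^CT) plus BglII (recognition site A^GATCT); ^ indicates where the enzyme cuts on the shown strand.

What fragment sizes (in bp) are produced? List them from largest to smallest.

69, 66, 57, 36 bp

The AluI site (AGCT) starts at position 134.
AluI cuts after base 2 of each site, so after position 135.
BglII sites (AGATCT) start at positions 66, 171.
BglII cuts after the first base of each site, so after positions 66, 171.
Combined cut positions: 66, 135, 171.
Linear molecule, 3 cuts → 4 fragments:
  1–66 → 66 bp
  67–135 → 69 bp
  136–171 → 36 bp
  172–228 → 57 bp
Sorted largest to smallest: 69, 66, 57, 36 bp.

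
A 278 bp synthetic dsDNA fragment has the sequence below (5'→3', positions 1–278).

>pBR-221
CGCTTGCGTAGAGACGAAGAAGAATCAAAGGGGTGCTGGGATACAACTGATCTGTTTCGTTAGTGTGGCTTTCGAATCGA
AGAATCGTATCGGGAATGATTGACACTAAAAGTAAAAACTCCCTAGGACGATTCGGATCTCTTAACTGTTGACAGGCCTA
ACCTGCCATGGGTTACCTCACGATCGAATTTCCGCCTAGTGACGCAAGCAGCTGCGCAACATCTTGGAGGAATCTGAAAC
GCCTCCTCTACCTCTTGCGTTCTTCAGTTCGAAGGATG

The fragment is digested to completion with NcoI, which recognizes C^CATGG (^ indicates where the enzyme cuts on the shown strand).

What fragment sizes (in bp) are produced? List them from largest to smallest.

166, 112 bp

The NcoI site (CCATGG) starts at position 166.
NcoI cuts after the first base of each site, so after position 166.
Linear molecule, 1 cut → 2 fragments:
  1–166 → 166 bp
  167–278 → 112 bp
Sorted largest to smallest: 166, 112 bp.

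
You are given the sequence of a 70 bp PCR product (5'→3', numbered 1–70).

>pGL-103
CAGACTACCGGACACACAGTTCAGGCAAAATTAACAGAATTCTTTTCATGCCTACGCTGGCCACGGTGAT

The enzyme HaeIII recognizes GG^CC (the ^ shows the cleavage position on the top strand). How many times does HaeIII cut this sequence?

GGCC occurs starting at position 59.
HaeIII cuts at 1 site.

1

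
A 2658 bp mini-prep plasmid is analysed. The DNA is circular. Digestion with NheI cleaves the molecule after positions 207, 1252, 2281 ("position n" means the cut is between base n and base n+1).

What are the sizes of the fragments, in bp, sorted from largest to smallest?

Circular molecule, 3 cuts → 3 fragments:
  1252 − 207 = 1045 bp
  2281 − 1252 = 1029 bp
  wrap: 2658 − 2281 + 207 = 584 bp
Sorted largest to smallest: 1045, 1029, 584 bp.

1045, 1029, 584 bp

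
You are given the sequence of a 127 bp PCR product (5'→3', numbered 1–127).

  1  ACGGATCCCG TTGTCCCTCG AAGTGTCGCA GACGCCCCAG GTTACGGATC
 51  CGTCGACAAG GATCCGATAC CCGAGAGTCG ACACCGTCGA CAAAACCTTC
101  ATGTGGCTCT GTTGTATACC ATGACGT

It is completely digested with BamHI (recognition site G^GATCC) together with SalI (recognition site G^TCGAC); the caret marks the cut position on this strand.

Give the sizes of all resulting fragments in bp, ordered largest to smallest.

43, 41, 17, 9, 8, 6, 3 bp

BamHI sites (GGATCC) start at positions 3, 46, 60.
BamHI cuts after the first base of each site, so after positions 3, 46, 60.
SalI sites (GTCGAC) start at positions 52, 77, 86.
SalI cuts after the first base of each site, so after positions 52, 77, 86.
Combined cut positions: 3, 46, 52, 60, 77, 86.
Linear molecule, 6 cuts → 7 fragments:
  1–3 → 3 bp
  4–46 → 43 bp
  47–52 → 6 bp
  53–60 → 8 bp
  61–77 → 17 bp
  78–86 → 9 bp
  87–127 → 41 bp
Sorted largest to smallest: 43, 41, 17, 9, 8, 6, 3 bp.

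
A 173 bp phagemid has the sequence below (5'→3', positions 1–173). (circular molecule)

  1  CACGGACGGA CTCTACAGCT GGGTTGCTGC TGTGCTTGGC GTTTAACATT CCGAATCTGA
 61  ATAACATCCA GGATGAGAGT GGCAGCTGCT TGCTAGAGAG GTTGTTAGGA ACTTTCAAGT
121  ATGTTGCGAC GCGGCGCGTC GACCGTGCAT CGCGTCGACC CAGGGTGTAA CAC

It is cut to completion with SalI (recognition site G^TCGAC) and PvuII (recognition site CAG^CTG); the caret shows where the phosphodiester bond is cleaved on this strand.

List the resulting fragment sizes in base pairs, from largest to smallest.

67, 53, 37, 16 bp

SalI sites (GTCGAC) start at positions 138, 154.
SalI cuts after the first base of each site, so after positions 138, 154.
PvuII sites (CAGCTG) start at positions 16, 83.
PvuII cuts after base 3 of each site, so after positions 18, 85.
Combined cut positions: 18, 85, 138, 154.
Circular molecule, 4 cuts → 4 fragments:
  19–85 → 67 bp
  86–138 → 53 bp
  139–154 → 16 bp
  155–173 then 1–18 → 19 + 18 = 37 bp
Sorted largest to smallest: 67, 53, 37, 16 bp.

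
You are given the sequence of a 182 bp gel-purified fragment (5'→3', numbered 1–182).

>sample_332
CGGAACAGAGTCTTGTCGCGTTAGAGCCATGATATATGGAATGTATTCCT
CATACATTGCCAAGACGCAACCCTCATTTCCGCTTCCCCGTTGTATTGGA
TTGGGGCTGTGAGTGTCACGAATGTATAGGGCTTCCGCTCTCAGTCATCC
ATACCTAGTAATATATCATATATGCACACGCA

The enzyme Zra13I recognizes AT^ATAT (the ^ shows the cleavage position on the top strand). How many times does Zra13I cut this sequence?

3

ATATAT occurs starting at positions 32, 161, 168.
Zra13I cuts at 3 sites.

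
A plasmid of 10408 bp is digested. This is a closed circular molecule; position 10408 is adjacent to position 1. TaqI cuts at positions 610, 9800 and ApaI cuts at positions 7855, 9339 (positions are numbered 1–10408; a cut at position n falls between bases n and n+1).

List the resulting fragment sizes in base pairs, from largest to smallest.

Combined cut positions (sorted): 610, 7855, 9339, 9800.
Circular molecule, 4 cuts → 4 fragments:
  7855 − 610 = 7245 bp
  9339 − 7855 = 1484 bp
  9800 − 9339 = 461 bp
  wrap: 10408 − 9800 + 610 = 1218 bp
Sorted largest to smallest: 7245, 1484, 1218, 461 bp.

7245, 1484, 1218, 461 bp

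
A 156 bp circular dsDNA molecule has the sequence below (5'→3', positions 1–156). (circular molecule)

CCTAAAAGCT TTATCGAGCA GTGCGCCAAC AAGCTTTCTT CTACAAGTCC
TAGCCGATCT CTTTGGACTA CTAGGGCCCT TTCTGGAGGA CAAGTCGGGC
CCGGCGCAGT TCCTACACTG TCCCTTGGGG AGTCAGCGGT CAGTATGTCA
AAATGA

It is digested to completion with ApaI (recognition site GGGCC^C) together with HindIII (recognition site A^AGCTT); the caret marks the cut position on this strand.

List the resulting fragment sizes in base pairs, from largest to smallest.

ApaI sites (GGGCCC) start at positions 74, 97.
ApaI cuts after base 5 of each site (before the last base), so after positions 78, 101.
HindIII sites (AAGCTT) start at positions 6, 31.
HindIII cuts after the first base of each site, so after positions 6, 31.
Combined cut positions: 6, 31, 78, 101.
Circular molecule, 4 cuts → 4 fragments:
  7–31 → 25 bp
  32–78 → 47 bp
  79–101 → 23 bp
  102–156 then 1–6 → 55 + 6 = 61 bp
Sorted largest to smallest: 61, 47, 25, 23 bp.

61, 47, 25, 23 bp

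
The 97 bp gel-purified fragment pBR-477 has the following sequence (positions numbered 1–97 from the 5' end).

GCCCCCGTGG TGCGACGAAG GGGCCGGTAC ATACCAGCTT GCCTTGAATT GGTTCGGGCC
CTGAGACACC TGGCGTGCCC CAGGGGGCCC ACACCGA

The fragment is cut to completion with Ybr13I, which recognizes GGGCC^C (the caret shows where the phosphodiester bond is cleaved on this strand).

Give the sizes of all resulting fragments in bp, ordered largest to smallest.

Ybr13I sites (GGGCCC) start at positions 56, 85.
Ybr13I cuts after base 5 of each site (before the last base), so after positions 60, 89.
Linear molecule, 2 cuts → 3 fragments:
  1–60 → 60 bp
  61–89 → 29 bp
  90–97 → 8 bp
Sorted largest to smallest: 60, 29, 8 bp.

60, 29, 8 bp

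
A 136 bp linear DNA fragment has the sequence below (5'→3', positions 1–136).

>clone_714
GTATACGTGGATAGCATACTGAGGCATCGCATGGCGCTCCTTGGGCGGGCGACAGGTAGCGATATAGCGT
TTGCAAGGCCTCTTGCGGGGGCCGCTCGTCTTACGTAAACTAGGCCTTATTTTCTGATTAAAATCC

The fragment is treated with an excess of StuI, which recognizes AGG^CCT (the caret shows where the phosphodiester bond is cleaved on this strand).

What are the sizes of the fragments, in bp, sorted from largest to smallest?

78, 36, 22 bp

StuI sites (AGGCCT) start at positions 76, 112.
StuI cuts after base 3 of each site, so after positions 78, 114.
Linear molecule, 2 cuts → 3 fragments:
  1–78 → 78 bp
  79–114 → 36 bp
  115–136 → 22 bp
Sorted largest to smallest: 78, 36, 22 bp.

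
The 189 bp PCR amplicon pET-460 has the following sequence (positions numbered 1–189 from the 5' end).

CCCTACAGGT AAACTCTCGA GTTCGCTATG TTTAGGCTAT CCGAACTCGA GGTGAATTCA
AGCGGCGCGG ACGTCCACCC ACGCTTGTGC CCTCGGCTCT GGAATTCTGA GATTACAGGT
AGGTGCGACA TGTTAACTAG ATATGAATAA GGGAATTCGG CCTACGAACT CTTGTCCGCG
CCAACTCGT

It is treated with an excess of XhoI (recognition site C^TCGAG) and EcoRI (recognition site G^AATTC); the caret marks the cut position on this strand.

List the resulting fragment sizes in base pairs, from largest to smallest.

51, 48, 36, 30, 16, 8 bp

XhoI sites (CTCGAG) start at positions 16, 46.
XhoI cuts after the first base of each site, so after positions 16, 46.
EcoRI sites (GAATTC) start at positions 54, 102, 153.
EcoRI cuts after the first base of each site, so after positions 54, 102, 153.
Combined cut positions: 16, 46, 54, 102, 153.
Linear molecule, 5 cuts → 6 fragments:
  1–16 → 16 bp
  17–46 → 30 bp
  47–54 → 8 bp
  55–102 → 48 bp
  103–153 → 51 bp
  154–189 → 36 bp
Sorted largest to smallest: 51, 48, 36, 30, 16, 8 bp.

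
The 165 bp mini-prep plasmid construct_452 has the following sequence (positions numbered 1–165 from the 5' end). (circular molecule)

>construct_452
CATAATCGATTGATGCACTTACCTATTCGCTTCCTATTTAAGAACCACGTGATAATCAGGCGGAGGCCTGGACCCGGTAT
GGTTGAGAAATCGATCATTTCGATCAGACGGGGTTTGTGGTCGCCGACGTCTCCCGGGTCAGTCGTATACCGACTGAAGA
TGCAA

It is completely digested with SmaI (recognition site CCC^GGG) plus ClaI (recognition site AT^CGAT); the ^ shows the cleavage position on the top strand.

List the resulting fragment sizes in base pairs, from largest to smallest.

85, 44, 36 bp

The SmaI site (CCCGGG) starts at position 133.
SmaI cuts after base 3 of each site, so after position 135.
ClaI sites (ATCGAT) start at positions 5, 90.
ClaI cuts after base 2 of each site, so after positions 6, 91.
Combined cut positions: 6, 91, 135.
Circular molecule, 3 cuts → 3 fragments:
  7–91 → 85 bp
  92–135 → 44 bp
  136–165 then 1–6 → 30 + 6 = 36 bp
Sorted largest to smallest: 85, 44, 36 bp.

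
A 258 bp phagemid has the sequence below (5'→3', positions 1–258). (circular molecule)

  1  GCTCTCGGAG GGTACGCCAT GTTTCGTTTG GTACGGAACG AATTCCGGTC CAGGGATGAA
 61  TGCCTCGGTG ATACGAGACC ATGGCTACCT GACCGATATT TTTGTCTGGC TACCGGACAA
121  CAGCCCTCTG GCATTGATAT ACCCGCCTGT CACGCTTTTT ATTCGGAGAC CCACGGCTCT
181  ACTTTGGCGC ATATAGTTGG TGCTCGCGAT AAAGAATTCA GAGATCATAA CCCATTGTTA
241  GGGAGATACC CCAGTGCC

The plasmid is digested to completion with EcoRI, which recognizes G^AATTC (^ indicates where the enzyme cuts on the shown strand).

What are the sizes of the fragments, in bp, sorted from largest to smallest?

174, 84 bp

EcoRI sites (GAATTC) start at positions 40, 214.
EcoRI cuts after the first base of each site, so after positions 40, 214.
Circular molecule, 2 cuts → 2 fragments:
  41–214 → 174 bp
  215–258 then 1–40 → 44 + 40 = 84 bp
Sorted largest to smallest: 174, 84 bp.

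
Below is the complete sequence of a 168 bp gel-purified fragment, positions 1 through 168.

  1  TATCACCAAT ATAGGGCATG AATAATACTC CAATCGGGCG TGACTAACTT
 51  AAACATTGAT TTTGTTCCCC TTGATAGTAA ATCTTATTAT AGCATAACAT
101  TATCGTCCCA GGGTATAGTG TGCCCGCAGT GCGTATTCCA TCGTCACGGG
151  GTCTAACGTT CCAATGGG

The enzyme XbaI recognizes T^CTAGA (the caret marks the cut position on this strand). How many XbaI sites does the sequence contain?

No occurrence of TCTAGA is present in the sequence.
XbaI does not cut: 0 sites.

0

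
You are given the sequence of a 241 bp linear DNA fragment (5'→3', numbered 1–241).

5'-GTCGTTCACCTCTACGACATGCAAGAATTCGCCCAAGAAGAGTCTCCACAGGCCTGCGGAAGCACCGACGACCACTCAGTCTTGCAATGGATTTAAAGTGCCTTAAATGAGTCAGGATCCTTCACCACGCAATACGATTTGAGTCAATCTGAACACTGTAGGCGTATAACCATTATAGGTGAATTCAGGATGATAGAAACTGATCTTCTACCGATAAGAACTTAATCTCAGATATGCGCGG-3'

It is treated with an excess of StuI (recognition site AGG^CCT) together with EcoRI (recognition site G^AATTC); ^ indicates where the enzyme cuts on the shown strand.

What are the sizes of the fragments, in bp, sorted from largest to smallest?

The StuI site (AGGCCT) starts at position 50.
StuI cuts after base 3 of each site, so after position 52.
EcoRI sites (GAATTC) start at positions 25, 181.
EcoRI cuts after the first base of each site, so after positions 25, 181.
Combined cut positions: 25, 52, 181.
Linear molecule, 3 cuts → 4 fragments:
  1–25 → 25 bp
  26–52 → 27 bp
  53–181 → 129 bp
  182–241 → 60 bp
Sorted largest to smallest: 129, 60, 27, 25 bp.

129, 60, 27, 25 bp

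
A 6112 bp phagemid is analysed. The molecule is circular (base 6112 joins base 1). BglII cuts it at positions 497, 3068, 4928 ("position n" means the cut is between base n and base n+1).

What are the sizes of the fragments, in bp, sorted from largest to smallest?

2571, 1860, 1681 bp

Circular molecule, 3 cuts → 3 fragments:
  3068 − 497 = 2571 bp
  4928 − 3068 = 1860 bp
  wrap: 6112 − 4928 + 497 = 1681 bp
Sorted largest to smallest: 2571, 1860, 1681 bp.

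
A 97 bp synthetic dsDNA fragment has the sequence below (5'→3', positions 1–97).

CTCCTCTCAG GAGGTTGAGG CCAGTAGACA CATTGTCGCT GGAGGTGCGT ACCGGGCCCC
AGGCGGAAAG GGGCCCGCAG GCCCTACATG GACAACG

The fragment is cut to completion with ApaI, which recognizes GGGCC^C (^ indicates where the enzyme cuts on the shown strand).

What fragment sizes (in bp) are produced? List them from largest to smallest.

ApaI sites (GGGCCC) start at positions 54, 71.
ApaI cuts after base 5 of each site (before the last base), so after positions 58, 75.
Linear molecule, 2 cuts → 3 fragments:
  1–58 → 58 bp
  59–75 → 17 bp
  76–97 → 22 bp
Sorted largest to smallest: 58, 22, 17 bp.

58, 22, 17 bp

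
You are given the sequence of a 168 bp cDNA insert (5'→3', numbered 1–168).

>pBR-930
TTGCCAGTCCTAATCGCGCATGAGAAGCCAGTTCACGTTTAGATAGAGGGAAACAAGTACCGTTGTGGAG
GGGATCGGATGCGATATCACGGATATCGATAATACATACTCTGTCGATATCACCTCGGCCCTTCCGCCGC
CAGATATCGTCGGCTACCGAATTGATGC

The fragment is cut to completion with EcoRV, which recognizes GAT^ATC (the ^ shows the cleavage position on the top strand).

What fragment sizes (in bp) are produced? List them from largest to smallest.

85, 27, 24, 23, 9 bp

EcoRV sites (GATATC) start at positions 83, 92, 116, 143.
EcoRV cuts after base 3 of each site, so after positions 85, 94, 118, 145.
Linear molecule, 4 cuts → 5 fragments:
  1–85 → 85 bp
  86–94 → 9 bp
  95–118 → 24 bp
  119–145 → 27 bp
  146–168 → 23 bp
Sorted largest to smallest: 85, 27, 24, 23, 9 bp.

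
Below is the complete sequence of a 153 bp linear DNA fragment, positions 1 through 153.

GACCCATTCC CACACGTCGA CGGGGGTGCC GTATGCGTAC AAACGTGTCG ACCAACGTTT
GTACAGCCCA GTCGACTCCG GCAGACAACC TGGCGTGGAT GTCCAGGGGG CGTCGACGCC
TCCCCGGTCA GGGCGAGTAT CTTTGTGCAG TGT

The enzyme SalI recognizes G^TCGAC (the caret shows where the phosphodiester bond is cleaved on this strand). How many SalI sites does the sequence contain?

4

GTCGAC occurs starting at positions 16, 47, 71, 112.
SalI cuts at 4 sites.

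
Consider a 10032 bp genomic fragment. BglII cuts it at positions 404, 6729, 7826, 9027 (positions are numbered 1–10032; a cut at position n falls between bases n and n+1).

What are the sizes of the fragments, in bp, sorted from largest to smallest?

6325, 1201, 1097, 1005, 404 bp

Linear molecule, 4 cuts → 5 fragments:
  404 − 0 = 404 bp
  6729 − 404 = 6325 bp
  7826 − 6729 = 1097 bp
  9027 − 7826 = 1201 bp
  10032 − 9027 = 1005 bp
Sorted largest to smallest: 6325, 1201, 1097, 1005, 404 bp.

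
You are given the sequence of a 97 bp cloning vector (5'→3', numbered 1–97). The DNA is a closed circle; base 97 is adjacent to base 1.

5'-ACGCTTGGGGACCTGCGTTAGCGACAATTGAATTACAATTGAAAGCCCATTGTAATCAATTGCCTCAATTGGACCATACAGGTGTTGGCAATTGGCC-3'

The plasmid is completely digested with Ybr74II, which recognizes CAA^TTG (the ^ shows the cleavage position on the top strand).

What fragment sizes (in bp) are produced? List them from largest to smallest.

Ybr74II sites (CAATTG) start at positions 25, 36, 57, 66, 89.
Ybr74II cuts after base 3 of each site, so after positions 27, 38, 59, 68, 91.
Circular molecule, 5 cuts → 5 fragments:
  28–38 → 11 bp
  39–59 → 21 bp
  60–68 → 9 bp
  69–91 → 23 bp
  92–97 then 1–27 → 6 + 27 = 33 bp
Sorted largest to smallest: 33, 23, 21, 11, 9 bp.

33, 23, 21, 11, 9 bp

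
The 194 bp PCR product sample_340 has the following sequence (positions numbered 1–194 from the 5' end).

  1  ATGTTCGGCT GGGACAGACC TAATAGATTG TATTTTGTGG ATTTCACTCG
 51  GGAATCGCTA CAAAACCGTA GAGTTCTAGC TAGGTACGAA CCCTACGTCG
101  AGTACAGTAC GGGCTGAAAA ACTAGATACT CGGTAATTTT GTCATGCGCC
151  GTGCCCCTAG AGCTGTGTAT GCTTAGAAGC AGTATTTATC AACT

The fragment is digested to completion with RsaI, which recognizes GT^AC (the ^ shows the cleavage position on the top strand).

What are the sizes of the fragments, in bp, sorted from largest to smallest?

RsaI sites (GTAC) start at positions 84, 102, 107.
RsaI cuts after base 2 of each site, so after positions 85, 103, 108.
Linear molecule, 3 cuts → 4 fragments:
  1–85 → 85 bp
  86–103 → 18 bp
  104–108 → 5 bp
  109–194 → 86 bp
Sorted largest to smallest: 86, 85, 18, 5 bp.

86, 85, 18, 5 bp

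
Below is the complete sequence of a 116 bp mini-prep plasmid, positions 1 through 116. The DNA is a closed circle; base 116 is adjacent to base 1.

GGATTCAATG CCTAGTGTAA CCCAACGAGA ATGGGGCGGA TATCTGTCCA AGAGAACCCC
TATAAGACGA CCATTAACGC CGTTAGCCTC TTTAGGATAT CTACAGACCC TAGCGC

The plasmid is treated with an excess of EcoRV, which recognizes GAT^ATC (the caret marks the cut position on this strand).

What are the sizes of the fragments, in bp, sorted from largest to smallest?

59, 57 bp

EcoRV sites (GATATC) start at positions 39, 96.
EcoRV cuts after base 3 of each site, so after positions 41, 98.
Circular molecule, 2 cuts → 2 fragments:
  42–98 → 57 bp
  99–116 then 1–41 → 18 + 41 = 59 bp
Sorted largest to smallest: 59, 57 bp.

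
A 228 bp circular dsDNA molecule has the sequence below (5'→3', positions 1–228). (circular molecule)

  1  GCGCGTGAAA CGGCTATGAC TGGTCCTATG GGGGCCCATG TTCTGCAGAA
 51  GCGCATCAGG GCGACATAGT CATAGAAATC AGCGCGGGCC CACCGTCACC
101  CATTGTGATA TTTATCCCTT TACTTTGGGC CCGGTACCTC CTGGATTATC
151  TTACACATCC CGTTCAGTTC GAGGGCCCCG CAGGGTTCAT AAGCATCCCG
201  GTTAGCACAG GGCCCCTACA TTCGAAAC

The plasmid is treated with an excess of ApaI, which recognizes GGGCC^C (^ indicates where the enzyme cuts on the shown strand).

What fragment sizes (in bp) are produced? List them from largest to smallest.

ApaI sites (GGGCCC) start at positions 32, 86, 127, 173, 210.
ApaI cuts after base 5 of each site (before the last base), so after positions 36, 90, 131, 177, 214.
Circular molecule, 5 cuts → 5 fragments:
  37–90 → 54 bp
  91–131 → 41 bp
  132–177 → 46 bp
  178–214 → 37 bp
  215–228 then 1–36 → 14 + 36 = 50 bp
Sorted largest to smallest: 54, 50, 46, 41, 37 bp.

54, 50, 46, 41, 37 bp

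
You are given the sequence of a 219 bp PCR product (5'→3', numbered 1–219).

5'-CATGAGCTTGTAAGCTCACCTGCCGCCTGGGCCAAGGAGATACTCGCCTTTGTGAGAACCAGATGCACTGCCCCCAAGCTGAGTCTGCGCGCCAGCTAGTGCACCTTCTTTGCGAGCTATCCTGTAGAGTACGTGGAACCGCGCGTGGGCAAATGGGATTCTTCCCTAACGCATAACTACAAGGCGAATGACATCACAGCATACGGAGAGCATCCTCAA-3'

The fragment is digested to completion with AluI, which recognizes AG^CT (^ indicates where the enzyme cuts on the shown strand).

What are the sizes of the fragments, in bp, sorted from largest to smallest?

AluI sites (AGCT) start at positions 5, 13, 77, 94, 115.
AluI cuts after base 2 of each site, so after positions 6, 14, 78, 95, 116.
Linear molecule, 5 cuts → 6 fragments:
  1–6 → 6 bp
  7–14 → 8 bp
  15–78 → 64 bp
  79–95 → 17 bp
  96–116 → 21 bp
  117–219 → 103 bp
Sorted largest to smallest: 103, 64, 21, 17, 8, 6 bp.

103, 64, 21, 17, 8, 6 bp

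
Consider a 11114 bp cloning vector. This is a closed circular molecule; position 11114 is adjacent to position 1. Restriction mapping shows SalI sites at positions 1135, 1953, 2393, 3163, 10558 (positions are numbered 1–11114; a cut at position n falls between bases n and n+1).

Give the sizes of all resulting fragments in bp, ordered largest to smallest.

7395, 1691, 818, 770, 440 bp

Circular molecule, 5 cuts → 5 fragments:
  1953 − 1135 = 818 bp
  2393 − 1953 = 440 bp
  3163 − 2393 = 770 bp
  10558 − 3163 = 7395 bp
  wrap: 11114 − 10558 + 1135 = 1691 bp
Sorted largest to smallest: 7395, 1691, 818, 770, 440 bp.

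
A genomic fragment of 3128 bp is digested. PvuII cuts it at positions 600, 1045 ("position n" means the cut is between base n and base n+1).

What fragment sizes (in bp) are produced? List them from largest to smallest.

Linear molecule, 2 cuts → 3 fragments:
  600 − 0 = 600 bp
  1045 − 600 = 445 bp
  3128 − 1045 = 2083 bp
Sorted largest to smallest: 2083, 600, 445 bp.

2083, 600, 445 bp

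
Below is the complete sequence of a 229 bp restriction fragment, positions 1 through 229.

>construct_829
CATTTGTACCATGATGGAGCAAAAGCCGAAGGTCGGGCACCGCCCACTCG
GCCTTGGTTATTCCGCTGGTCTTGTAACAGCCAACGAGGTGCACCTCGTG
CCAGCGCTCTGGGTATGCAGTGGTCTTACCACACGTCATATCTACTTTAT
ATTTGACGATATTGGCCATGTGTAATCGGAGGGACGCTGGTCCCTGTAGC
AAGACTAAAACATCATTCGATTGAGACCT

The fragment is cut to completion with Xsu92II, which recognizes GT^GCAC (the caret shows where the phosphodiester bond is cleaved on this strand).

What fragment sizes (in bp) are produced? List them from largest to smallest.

The Xsu92II site (GTGCAC) starts at position 89.
Xsu92II cuts after base 2 of each site, so after position 90.
Linear molecule, 1 cut → 2 fragments:
  1–90 → 90 bp
  91–229 → 139 bp
Sorted largest to smallest: 139, 90 bp.

139, 90 bp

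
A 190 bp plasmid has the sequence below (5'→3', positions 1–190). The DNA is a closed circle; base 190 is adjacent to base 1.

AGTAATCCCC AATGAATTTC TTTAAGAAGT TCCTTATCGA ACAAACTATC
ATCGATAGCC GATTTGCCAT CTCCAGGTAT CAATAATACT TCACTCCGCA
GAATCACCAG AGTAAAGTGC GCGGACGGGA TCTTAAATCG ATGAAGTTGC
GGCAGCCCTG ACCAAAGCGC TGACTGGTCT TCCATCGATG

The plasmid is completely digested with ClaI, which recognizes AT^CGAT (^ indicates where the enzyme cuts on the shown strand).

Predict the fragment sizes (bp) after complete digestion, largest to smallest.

ClaI sites (ATCGAT) start at positions 51, 137, 184.
ClaI cuts after base 2 of each site, so after positions 52, 138, 185.
Circular molecule, 3 cuts → 3 fragments:
  53–138 → 86 bp
  139–185 → 47 bp
  186–190 then 1–52 → 5 + 52 = 57 bp
Sorted largest to smallest: 86, 57, 47 bp.

86, 57, 47 bp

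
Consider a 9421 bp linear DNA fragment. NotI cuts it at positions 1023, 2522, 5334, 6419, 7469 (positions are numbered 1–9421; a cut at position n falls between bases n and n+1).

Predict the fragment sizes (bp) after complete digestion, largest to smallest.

2812, 1952, 1499, 1085, 1050, 1023 bp

Linear molecule, 5 cuts → 6 fragments:
  1023 − 0 = 1023 bp
  2522 − 1023 = 1499 bp
  5334 − 2522 = 2812 bp
  6419 − 5334 = 1085 bp
  7469 − 6419 = 1050 bp
  9421 − 7469 = 1952 bp
Sorted largest to smallest: 2812, 1952, 1499, 1085, 1050, 1023 bp.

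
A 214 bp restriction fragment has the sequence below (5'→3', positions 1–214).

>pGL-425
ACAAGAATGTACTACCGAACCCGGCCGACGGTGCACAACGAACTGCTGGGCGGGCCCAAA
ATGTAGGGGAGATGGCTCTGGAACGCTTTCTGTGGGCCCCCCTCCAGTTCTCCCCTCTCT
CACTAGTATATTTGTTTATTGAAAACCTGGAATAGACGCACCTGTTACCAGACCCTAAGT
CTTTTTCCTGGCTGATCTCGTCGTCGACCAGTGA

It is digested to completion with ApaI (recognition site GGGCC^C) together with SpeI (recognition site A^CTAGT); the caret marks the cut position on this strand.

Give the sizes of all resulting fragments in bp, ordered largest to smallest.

ApaI sites (GGGCCC) start at positions 52, 94.
ApaI cuts after base 5 of each site (before the last base), so after positions 56, 98.
The SpeI site (ACTAGT) starts at position 122.
SpeI cuts after the first base of each site, so after position 122.
Combined cut positions: 56, 98, 122.
Linear molecule, 3 cuts → 4 fragments:
  1–56 → 56 bp
  57–98 → 42 bp
  99–122 → 24 bp
  123–214 → 92 bp
Sorted largest to smallest: 92, 56, 42, 24 bp.

92, 56, 42, 24 bp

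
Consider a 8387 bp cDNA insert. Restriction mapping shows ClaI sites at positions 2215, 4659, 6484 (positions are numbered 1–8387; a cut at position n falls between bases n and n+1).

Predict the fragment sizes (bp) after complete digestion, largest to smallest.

Linear molecule, 3 cuts → 4 fragments:
  2215 − 0 = 2215 bp
  4659 − 2215 = 2444 bp
  6484 − 4659 = 1825 bp
  8387 − 6484 = 1903 bp
Sorted largest to smallest: 2444, 2215, 1903, 1825 bp.

2444, 2215, 1903, 1825 bp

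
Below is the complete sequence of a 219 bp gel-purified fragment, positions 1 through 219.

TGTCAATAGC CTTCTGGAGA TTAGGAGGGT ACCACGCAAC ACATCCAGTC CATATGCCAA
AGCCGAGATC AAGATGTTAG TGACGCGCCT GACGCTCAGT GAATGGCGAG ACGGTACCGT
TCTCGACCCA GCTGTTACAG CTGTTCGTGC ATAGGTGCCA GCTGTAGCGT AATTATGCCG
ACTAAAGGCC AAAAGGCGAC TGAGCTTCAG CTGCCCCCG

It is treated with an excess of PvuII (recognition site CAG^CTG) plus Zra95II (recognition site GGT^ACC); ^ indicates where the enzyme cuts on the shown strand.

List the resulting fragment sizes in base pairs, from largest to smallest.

PvuII sites (CAGCTG) start at positions 129, 138, 159, 208.
PvuII cuts after base 3 of each site, so after positions 131, 140, 161, 210.
Zra95II sites (GGTACC) start at positions 28, 113.
Zra95II cuts after base 3 of each site, so after positions 30, 115.
Combined cut positions: 30, 115, 131, 140, 161, 210.
Linear molecule, 6 cuts → 7 fragments:
  1–30 → 30 bp
  31–115 → 85 bp
  116–131 → 16 bp
  132–140 → 9 bp
  141–161 → 21 bp
  162–210 → 49 bp
  211–219 → 9 bp
Sorted largest to smallest: 85, 49, 30, 21, 16, 9, 9 bp.

85, 49, 30, 21, 16, 9, 9 bp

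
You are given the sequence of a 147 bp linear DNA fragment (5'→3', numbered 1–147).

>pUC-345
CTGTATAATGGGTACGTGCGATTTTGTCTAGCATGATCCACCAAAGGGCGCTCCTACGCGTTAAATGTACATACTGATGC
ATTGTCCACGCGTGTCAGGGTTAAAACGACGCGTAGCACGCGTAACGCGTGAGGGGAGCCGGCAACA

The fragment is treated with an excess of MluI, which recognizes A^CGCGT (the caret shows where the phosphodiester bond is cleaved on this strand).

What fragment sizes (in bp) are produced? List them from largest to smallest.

MluI sites (ACGCGT) start at positions 56, 88, 109, 118, 125.
MluI cuts after the first base of each site, so after positions 56, 88, 109, 118, 125.
Linear molecule, 5 cuts → 6 fragments:
  1–56 → 56 bp
  57–88 → 32 bp
  89–109 → 21 bp
  110–118 → 9 bp
  119–125 → 7 bp
  126–147 → 22 bp
Sorted largest to smallest: 56, 32, 22, 21, 9, 7 bp.

56, 32, 22, 21, 9, 7 bp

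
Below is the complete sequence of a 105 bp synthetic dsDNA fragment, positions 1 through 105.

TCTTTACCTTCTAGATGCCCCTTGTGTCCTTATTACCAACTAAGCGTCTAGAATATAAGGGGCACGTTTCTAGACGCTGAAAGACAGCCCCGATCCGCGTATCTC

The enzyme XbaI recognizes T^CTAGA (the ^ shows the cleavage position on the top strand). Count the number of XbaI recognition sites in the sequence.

3

TCTAGA occurs starting at positions 10, 47, 69.
XbaI cuts at 3 sites.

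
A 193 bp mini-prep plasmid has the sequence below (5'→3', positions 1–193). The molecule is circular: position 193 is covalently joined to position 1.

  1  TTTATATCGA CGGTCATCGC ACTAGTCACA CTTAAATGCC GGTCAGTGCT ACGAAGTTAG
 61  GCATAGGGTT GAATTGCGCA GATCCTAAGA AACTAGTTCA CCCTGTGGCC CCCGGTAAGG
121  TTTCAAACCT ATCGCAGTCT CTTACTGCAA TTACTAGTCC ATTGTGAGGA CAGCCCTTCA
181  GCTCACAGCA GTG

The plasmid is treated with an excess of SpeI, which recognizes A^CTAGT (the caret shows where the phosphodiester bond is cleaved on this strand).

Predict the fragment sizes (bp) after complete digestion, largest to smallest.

SpeI sites (ACTAGT) start at positions 21, 92, 153.
SpeI cuts after the first base of each site, so after positions 21, 92, 153.
Circular molecule, 3 cuts → 3 fragments:
  22–92 → 71 bp
  93–153 → 61 bp
  154–193 then 1–21 → 40 + 21 = 61 bp
Sorted largest to smallest: 71, 61, 61 bp.

71, 61, 61 bp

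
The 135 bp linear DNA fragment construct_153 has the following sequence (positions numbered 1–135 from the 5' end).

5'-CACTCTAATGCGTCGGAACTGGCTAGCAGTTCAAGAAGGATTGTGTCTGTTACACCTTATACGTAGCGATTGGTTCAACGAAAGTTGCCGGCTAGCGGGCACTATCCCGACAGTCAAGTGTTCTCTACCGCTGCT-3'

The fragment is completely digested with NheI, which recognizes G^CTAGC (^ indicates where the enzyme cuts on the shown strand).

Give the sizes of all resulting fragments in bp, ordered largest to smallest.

NheI sites (GCTAGC) start at positions 22, 91.
NheI cuts after the first base of each site, so after positions 22, 91.
Linear molecule, 2 cuts → 3 fragments:
  1–22 → 22 bp
  23–91 → 69 bp
  92–135 → 44 bp
Sorted largest to smallest: 69, 44, 22 bp.

69, 44, 22 bp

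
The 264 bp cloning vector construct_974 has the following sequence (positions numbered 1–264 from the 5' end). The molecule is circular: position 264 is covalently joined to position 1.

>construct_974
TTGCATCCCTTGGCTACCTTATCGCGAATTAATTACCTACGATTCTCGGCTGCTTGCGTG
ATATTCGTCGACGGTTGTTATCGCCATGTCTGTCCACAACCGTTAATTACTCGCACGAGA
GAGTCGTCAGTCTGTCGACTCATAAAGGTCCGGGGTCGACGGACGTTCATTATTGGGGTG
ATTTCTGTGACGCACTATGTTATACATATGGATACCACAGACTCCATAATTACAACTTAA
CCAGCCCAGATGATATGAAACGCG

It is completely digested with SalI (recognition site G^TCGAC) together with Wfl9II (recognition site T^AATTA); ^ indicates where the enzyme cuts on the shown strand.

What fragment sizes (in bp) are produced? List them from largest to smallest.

SalI sites (GTCGAC) start at positions 67, 134, 155.
SalI cuts after the first base of each site, so after positions 67, 134, 155.
Wfl9II sites (TAATTA) start at positions 30, 104, 227.
Wfl9II cuts after the first base of each site, so after positions 30, 104, 227.
Combined cut positions: 30, 67, 104, 134, 155, 227.
Circular molecule, 6 cuts → 6 fragments:
  31–67 → 37 bp
  68–104 → 37 bp
  105–134 → 30 bp
  135–155 → 21 bp
  156–227 → 72 bp
  228–264 then 1–30 → 37 + 30 = 67 bp
Sorted largest to smallest: 72, 67, 37, 37, 30, 21 bp.

72, 67, 37, 37, 30, 21 bp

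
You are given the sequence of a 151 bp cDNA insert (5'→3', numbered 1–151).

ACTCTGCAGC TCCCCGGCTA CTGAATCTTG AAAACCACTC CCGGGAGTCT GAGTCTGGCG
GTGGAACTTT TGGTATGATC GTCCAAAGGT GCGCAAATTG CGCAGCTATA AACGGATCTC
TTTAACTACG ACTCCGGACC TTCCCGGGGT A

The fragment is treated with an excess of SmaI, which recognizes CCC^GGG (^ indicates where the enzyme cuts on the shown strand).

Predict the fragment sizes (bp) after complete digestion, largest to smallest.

SmaI sites (CCCGGG) start at positions 40, 143.
SmaI cuts after base 3 of each site, so after positions 42, 145.
Linear molecule, 2 cuts → 3 fragments:
  1–42 → 42 bp
  43–145 → 103 bp
  146–151 → 6 bp
Sorted largest to smallest: 103, 42, 6 bp.

103, 42, 6 bp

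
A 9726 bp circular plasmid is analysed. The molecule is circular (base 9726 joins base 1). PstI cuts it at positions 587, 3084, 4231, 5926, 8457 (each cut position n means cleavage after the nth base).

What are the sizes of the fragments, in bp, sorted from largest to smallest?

Circular molecule, 5 cuts → 5 fragments:
  3084 − 587 = 2497 bp
  4231 − 3084 = 1147 bp
  5926 − 4231 = 1695 bp
  8457 − 5926 = 2531 bp
  wrap: 9726 − 8457 + 587 = 1856 bp
Sorted largest to smallest: 2531, 2497, 1856, 1695, 1147 bp.

2531, 2497, 1856, 1695, 1147 bp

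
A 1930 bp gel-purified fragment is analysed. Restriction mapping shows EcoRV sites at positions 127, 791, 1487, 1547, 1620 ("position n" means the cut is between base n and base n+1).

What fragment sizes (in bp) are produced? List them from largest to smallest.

696, 664, 310, 127, 73, 60 bp

Linear molecule, 5 cuts → 6 fragments:
  127 − 0 = 127 bp
  791 − 127 = 664 bp
  1487 − 791 = 696 bp
  1547 − 1487 = 60 bp
  1620 − 1547 = 73 bp
  1930 − 1620 = 310 bp
Sorted largest to smallest: 696, 664, 310, 127, 73, 60 bp.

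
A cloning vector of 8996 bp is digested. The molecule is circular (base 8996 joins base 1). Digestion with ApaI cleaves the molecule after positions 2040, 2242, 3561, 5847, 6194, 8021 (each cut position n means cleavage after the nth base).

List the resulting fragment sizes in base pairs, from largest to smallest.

3015, 2286, 1827, 1319, 347, 202 bp

Circular molecule, 6 cuts → 6 fragments:
  2242 − 2040 = 202 bp
  3561 − 2242 = 1319 bp
  5847 − 3561 = 2286 bp
  6194 − 5847 = 347 bp
  8021 − 6194 = 1827 bp
  wrap: 8996 − 8021 + 2040 = 3015 bp
Sorted largest to smallest: 3015, 2286, 1827, 1319, 347, 202 bp.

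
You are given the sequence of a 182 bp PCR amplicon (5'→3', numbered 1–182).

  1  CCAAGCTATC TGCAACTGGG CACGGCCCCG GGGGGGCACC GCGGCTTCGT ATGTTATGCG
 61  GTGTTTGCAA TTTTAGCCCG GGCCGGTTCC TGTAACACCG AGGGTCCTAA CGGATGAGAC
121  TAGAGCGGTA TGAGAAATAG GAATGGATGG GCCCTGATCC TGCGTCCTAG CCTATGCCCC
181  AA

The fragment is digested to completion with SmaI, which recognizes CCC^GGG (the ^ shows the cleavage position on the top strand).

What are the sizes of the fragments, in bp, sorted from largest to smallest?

103, 50, 29 bp

SmaI sites (CCCGGG) start at positions 27, 77.
SmaI cuts after base 3 of each site, so after positions 29, 79.
Linear molecule, 2 cuts → 3 fragments:
  1–29 → 29 bp
  30–79 → 50 bp
  80–182 → 103 bp
Sorted largest to smallest: 103, 50, 29 bp.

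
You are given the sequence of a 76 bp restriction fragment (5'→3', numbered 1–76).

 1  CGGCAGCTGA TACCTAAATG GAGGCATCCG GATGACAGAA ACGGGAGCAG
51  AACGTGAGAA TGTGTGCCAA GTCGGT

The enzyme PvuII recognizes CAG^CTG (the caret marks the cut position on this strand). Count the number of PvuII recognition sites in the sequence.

1

CAGCTG occurs starting at position 4.
PvuII cuts at 1 site.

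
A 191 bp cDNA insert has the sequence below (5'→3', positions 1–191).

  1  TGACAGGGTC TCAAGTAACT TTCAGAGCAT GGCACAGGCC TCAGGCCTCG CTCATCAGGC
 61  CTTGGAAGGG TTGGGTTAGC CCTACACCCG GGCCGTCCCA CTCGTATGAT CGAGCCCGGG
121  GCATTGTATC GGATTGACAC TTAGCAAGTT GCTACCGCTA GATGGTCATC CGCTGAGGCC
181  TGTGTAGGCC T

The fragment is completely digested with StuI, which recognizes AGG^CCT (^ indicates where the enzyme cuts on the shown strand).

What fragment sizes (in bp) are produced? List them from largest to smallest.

119, 38, 14, 10, 7, 3 bp

StuI sites (AGGCCT) start at positions 36, 43, 57, 176, 186.
StuI cuts after base 3 of each site, so after positions 38, 45, 59, 178, 188.
Linear molecule, 5 cuts → 6 fragments:
  1–38 → 38 bp
  39–45 → 7 bp
  46–59 → 14 bp
  60–178 → 119 bp
  179–188 → 10 bp
  189–191 → 3 bp
Sorted largest to smallest: 119, 38, 14, 10, 7, 3 bp.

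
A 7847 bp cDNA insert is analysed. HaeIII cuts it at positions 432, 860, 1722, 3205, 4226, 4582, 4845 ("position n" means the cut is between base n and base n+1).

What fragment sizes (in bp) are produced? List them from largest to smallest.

3002, 1483, 1021, 862, 432, 428, 356, 263 bp

Linear molecule, 7 cuts → 8 fragments:
  432 − 0 = 432 bp
  860 − 432 = 428 bp
  1722 − 860 = 862 bp
  3205 − 1722 = 1483 bp
  4226 − 3205 = 1021 bp
  4582 − 4226 = 356 bp
  4845 − 4582 = 263 bp
  7847 − 4845 = 3002 bp
Sorted largest to smallest: 3002, 1483, 1021, 862, 432, 428, 356, 263 bp.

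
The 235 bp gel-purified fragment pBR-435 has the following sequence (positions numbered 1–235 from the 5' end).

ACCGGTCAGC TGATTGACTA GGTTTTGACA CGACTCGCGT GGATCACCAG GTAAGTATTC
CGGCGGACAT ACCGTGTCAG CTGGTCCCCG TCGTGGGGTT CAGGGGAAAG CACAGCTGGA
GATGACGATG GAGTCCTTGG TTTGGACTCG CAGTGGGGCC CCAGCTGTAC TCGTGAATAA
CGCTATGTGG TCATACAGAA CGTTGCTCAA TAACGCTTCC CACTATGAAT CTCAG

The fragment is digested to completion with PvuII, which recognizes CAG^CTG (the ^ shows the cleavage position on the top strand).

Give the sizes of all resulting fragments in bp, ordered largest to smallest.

71, 71, 49, 35, 9 bp

PvuII sites (CAGCTG) start at positions 7, 78, 113, 162.
PvuII cuts after base 3 of each site, so after positions 9, 80, 115, 164.
Linear molecule, 4 cuts → 5 fragments:
  1–9 → 9 bp
  10–80 → 71 bp
  81–115 → 35 bp
  116–164 → 49 bp
  165–235 → 71 bp
Sorted largest to smallest: 71, 71, 49, 35, 9 bp.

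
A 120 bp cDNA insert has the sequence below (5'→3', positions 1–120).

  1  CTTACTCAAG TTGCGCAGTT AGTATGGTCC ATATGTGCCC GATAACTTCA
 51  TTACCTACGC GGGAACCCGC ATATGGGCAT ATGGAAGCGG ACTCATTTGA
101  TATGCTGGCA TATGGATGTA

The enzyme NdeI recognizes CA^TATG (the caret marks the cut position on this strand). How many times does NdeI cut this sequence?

4

CATATG occurs starting at positions 30, 70, 78, 109.
NdeI cuts at 4 sites.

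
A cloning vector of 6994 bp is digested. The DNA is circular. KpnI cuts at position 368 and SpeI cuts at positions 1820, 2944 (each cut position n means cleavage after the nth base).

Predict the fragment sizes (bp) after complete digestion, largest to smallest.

Combined cut positions (sorted): 368, 1820, 2944.
Circular molecule, 3 cuts → 3 fragments:
  1820 − 368 = 1452 bp
  2944 − 1820 = 1124 bp
  wrap: 6994 − 2944 + 368 = 4418 bp
Sorted largest to smallest: 4418, 1452, 1124 bp.

4418, 1452, 1124 bp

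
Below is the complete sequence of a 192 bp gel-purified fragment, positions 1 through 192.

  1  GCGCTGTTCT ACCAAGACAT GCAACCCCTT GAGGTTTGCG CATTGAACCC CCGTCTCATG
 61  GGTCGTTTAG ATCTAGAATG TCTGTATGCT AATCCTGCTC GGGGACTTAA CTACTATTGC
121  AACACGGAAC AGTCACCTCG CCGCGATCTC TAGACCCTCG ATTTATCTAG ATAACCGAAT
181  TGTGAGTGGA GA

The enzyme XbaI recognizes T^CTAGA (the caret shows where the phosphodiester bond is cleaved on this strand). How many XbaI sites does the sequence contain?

TCTAGA occurs starting at positions 72, 149, 166.
XbaI cuts at 3 sites.

3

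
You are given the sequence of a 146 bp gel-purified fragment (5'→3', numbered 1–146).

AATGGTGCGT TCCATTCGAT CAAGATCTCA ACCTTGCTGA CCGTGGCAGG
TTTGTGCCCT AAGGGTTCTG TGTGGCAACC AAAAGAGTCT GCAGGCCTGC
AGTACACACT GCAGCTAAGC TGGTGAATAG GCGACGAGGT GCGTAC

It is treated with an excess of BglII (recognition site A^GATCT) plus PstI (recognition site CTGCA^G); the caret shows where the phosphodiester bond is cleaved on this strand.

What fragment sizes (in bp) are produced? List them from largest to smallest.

70, 33, 23, 12, 8 bp

The BglII site (AGATCT) starts at position 23.
BglII cuts after the first base of each site, so after position 23.
PstI sites (CTGCAG) start at positions 89, 97, 109.
PstI cuts after base 5 of each site (before the last base), so after positions 93, 101, 113.
Combined cut positions: 23, 93, 101, 113.
Linear molecule, 4 cuts → 5 fragments:
  1–23 → 23 bp
  24–93 → 70 bp
  94–101 → 8 bp
  102–113 → 12 bp
  114–146 → 33 bp
Sorted largest to smallest: 70, 33, 23, 12, 8 bp.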